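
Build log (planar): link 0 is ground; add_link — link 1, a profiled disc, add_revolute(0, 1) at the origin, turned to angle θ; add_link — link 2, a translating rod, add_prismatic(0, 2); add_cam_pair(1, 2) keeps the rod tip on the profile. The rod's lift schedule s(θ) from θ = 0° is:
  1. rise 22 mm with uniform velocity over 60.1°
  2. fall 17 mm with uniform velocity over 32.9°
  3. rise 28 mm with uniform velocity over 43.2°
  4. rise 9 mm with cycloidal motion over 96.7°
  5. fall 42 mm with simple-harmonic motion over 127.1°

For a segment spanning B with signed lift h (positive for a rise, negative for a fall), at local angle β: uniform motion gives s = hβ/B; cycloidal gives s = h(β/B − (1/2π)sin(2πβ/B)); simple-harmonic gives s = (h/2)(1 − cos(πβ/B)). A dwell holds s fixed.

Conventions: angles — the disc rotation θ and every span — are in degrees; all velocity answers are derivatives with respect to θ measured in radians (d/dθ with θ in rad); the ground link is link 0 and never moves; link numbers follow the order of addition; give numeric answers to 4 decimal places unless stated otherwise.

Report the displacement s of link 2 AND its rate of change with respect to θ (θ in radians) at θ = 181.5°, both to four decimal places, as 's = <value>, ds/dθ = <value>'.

seg 1 [0°–60.1°] uniform, h=22: full span → s += 22 → s = 22.0000
seg 2 [60.1°–93°] uniform, h=-17: full span → s += -17 → s = 5.0000
seg 3 [93°–136.2°] uniform, h=28: full span → s += 28 → s = 33.0000
seg 4 [136.2°–232.9°] cycloidal, h=9: θ=181.5° here. β=45.3, B=96.7. 9·(0.4685 − sin(2π·0.4685)/(2π)) = 3.9341 → s = 36.9341
velocity in seg [136.2°–232.9°] (cycloidal), θ in radians: β = 45.3° = 0.7906 rad, B = 96.7° = 1.6877 rad; ds/dθ = (h/B)(1 − cos(2πβ/B)) = (9/1.6877)(1 − cos(2π·0.4685)) = 10.560817 mm/rad

s = 36.9341, ds/dθ = 10.5608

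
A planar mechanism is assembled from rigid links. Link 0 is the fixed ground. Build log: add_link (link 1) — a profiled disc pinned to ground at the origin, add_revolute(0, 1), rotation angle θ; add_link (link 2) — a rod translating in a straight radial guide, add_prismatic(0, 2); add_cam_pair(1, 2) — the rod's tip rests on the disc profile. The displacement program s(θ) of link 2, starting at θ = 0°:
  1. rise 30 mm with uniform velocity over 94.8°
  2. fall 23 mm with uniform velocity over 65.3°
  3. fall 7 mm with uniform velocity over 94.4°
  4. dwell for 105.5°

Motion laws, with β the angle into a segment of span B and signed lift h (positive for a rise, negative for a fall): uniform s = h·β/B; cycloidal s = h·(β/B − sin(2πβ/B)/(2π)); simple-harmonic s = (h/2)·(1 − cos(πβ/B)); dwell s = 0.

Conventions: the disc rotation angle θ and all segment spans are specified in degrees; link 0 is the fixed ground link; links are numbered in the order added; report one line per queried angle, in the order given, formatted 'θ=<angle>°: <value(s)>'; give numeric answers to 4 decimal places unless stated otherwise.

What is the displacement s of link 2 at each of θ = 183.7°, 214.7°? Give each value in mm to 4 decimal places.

seg 1 [0°–94.8°] uniform, h=30: full span → s += 30 → s = 30.0000
seg 2 [94.8°–160.1°] uniform, h=-23: full span → s += -23 → s = 7.0000
seg 3 [160.1°–254.5°] uniform, h=-7: θ=183.7° here. β=23.6, B=94.4. -7·23.6/94.4 = -1.7500 → s = 5.2500
seg 3 [160.1°–254.5°] uniform, h=-7: θ=214.7° here. β=54.6, B=94.4. -7·54.6/94.4 = -4.0487 → s = 2.9513

θ=183.7°: 5.2500
θ=214.7°: 2.9513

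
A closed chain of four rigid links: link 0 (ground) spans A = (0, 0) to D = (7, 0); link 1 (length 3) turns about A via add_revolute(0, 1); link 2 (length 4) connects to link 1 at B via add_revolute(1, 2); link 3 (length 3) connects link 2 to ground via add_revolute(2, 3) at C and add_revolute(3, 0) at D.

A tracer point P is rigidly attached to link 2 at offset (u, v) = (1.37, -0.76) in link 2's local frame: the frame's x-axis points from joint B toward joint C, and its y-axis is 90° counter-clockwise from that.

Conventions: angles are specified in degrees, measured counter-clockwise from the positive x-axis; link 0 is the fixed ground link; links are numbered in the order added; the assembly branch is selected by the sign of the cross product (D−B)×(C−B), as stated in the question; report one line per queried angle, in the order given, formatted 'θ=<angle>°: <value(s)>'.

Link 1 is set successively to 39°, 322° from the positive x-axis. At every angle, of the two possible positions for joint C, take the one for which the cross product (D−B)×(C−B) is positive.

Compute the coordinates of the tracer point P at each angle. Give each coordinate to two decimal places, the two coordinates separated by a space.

A=(0,0), D=(7.00,0)
θ=39°: B = A + 3.00·(cos39°, sin39°) = (2.3314, 1.8880)
θ=39°: |BD| = 5.0359
θ=39°: circle(B,4.00) ∩ circle(D,3.00): a=3.2129, h=2.3826
θ=39°:   candidates: C₊=(6.2033,2.8923) cross=11.999; C₋=(4.4168,-1.5254) cross=-11.999
θ=39°:   branch + wants cross > 0 → take C=(6.2033,2.8923) (cross=11.999)
θ=39°: ex = (C−B)/|BC| = (0.9680,0.2511); ey = (-0.2511,0.9680)
θ=39°: P = B + 1.37·ex + -0.76·ey = (3.8484,1.4963)
θ=322°: B = A + 3.00·(cos322°, sin322°) = (2.3640, -1.8470)
θ=322°: |BD| = 4.9903
θ=322°: circle(B,4.00) ∩ circle(D,3.00): a=3.1965, h=2.4046
θ=322°:   candidates: C₊=(4.4436,1.5700) cross=12.000; C₋=(6.2235,-2.8978) cross=-12.000
θ=322°:   branch + wants cross > 0 → take C=(4.4436,1.5700) (cross=12.000)
θ=322°: ex = (C−B)/|BC| = (0.5199,0.8542); ey = (-0.8542,0.5199)
θ=322°: P = B + 1.37·ex + -0.76·ey = (3.7255,-1.0718)

θ=39°: 3.85 1.50
θ=322°: 3.73 -1.07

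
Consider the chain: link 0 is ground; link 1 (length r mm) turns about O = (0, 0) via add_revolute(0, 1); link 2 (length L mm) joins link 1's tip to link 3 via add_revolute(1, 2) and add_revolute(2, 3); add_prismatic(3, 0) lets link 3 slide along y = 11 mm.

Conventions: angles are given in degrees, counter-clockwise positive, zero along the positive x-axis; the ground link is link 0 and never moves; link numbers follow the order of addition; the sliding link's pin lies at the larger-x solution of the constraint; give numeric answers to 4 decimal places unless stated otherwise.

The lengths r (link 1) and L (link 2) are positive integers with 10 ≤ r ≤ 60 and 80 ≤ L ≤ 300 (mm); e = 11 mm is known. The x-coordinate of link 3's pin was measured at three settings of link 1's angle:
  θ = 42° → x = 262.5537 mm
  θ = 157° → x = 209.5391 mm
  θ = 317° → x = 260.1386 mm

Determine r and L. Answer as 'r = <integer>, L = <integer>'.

constraint per measurement: (x − r cos θ)² + (r sin θ − e)² = L²
subtracting the θ₁ and θ₂ equations cancels the r² and L² terms:
r = (x₁² − x₂²) / (2[(x₁cos θ₁ + e sin θ₁) − (x₂cos θ₂ + e sin θ₂)]) = 32.0000 → r = 32
L² = (x₁ − r cos θ₁)² + (r sin θ₁ − e)² = 57120.9903 → L = 239.0000 → L = 239
check at θ₃=317°: x = 260.1386 (printed 260.1386) ✓

r = 32, L = 239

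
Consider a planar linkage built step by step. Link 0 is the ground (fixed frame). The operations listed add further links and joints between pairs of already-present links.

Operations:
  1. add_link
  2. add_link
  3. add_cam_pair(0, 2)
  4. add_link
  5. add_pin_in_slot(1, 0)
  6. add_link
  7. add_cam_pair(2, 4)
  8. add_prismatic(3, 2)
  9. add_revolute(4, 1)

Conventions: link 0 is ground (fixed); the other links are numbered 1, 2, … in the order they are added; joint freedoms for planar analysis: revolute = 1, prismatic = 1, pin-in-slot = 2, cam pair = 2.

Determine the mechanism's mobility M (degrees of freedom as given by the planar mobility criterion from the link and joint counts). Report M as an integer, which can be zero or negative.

ground; <1,0,0>
#1 <2,0,0>
#2 <3,0,0>
C:0↔2 J2 <3,0,1>
#3 <4,0,1>
PS:1↔0 J2 <4,0,2>
#4 <5,0,2>
C:2↔4 J2 <5,0,3>
P:3↔2 J1 <5,1,3>
R:4↔1 J1 <5,2,3>
3×4 − 2×2 − 1×3 = 5

M = 5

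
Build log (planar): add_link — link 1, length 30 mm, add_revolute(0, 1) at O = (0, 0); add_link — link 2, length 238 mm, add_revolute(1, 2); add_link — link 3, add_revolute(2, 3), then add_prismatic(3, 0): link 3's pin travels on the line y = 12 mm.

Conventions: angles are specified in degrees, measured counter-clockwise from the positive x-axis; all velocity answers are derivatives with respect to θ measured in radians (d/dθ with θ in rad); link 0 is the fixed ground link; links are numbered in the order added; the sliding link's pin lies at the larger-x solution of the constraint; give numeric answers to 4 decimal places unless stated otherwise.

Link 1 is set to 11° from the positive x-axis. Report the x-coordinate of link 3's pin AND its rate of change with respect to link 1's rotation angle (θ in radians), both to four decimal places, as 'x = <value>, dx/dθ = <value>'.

geometry: r = 30 mm, L = 238 mm, e = 12 mm
crank pin P = (r cos θ, r sin θ) = (29.448816, 5.724270)
h = r sin θ − e = 5.724270 − 12 = -6.275730
x = r cos θ + √(L² − h²) = 29.448816 + 237.917244 = 267.366060
dx/dθ = −r sin θ − h·r cos θ/√(L² − h²) (θ in radians; h = -6.275730) = -4.947475

x = 267.3661, dx/dθ = -4.9475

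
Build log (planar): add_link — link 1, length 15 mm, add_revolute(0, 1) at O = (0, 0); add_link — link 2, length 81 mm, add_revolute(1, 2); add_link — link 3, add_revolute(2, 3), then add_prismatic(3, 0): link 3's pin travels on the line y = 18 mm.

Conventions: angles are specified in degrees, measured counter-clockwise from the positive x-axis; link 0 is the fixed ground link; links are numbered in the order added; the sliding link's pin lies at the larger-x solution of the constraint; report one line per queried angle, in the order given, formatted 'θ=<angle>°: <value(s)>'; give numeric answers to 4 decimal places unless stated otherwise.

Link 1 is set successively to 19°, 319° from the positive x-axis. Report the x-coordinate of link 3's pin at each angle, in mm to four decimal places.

geometry: r = 15 mm, L = 81 mm, e = 18 mm
θ=19°: crank pin P = (r cos θ, r sin θ) = (14.182779, 4.883522)
θ=19°: h = r sin θ − e = 4.883522 − 18 = -13.116478
θ=19°: x = r cos θ + √(L² − h²) = 14.182779 + 79.930958 = 94.113736
θ=319°: crank pin P = (r cos θ, r sin θ) = (11.320644, -9.840885)
θ=319°: h = r sin θ − e = -9.840885 − 18 = -27.840885
θ=319°: x = r cos θ + √(L² − h²) = 11.320644 + 76.065006 = 87.385649

θ=19°: 94.1137
θ=319°: 87.3856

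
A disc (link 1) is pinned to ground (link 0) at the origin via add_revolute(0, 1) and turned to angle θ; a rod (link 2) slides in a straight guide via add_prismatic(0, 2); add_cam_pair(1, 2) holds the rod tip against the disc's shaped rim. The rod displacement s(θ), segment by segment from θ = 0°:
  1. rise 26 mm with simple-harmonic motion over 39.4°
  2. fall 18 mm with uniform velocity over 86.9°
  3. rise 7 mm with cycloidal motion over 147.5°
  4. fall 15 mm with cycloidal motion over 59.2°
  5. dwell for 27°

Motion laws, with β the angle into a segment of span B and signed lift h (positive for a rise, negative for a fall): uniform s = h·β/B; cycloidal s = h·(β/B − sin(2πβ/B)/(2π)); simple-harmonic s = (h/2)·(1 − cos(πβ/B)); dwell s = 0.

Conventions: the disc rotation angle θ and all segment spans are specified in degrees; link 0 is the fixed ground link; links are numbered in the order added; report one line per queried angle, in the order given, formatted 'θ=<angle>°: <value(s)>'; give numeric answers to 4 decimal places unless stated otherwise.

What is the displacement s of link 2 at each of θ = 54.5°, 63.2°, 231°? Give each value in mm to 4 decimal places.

segment 1 (0° to 39.4°, simple-harmonic, h = 26) is passed completely: s = 0.0000 + (26) = 26.0000
θ = 54.5° falls in segment 2 (39.4° to 126.3°, uniform, h = -18): β = 54.5 − 39.4 = 15.1°, B = 86.9°; Δs = -18·15.1/86.9 = -3.1277; s = 26.0000 − 3.1277 = 22.8723
θ = 63.2° falls in segment 2 (39.4° to 126.3°, uniform, h = -18): β = 63.2 − 39.4 = 23.8°, B = 86.9°; Δs = -18·23.8/86.9 = -4.9298; s = 26.0000 − 4.9298 = 21.0702
segment 2 (39.4° to 126.3°, uniform, h = -18) is passed completely: s = 26.0000 + (-18) = 8.0000
θ = 231° falls in segment 3 (126.3° to 273.8°, cycloidal, h = 7): β = 231 − 126.3 = 104.7°, B = 147.5°; Δs = 7·(0.7098 − sin(2π·0.7098)/(2π)) = 6.0476; s = 8.0000 + 6.0476 = 14.0476

θ=54.5°: 22.8723
θ=63.2°: 21.0702
θ=231°: 14.0476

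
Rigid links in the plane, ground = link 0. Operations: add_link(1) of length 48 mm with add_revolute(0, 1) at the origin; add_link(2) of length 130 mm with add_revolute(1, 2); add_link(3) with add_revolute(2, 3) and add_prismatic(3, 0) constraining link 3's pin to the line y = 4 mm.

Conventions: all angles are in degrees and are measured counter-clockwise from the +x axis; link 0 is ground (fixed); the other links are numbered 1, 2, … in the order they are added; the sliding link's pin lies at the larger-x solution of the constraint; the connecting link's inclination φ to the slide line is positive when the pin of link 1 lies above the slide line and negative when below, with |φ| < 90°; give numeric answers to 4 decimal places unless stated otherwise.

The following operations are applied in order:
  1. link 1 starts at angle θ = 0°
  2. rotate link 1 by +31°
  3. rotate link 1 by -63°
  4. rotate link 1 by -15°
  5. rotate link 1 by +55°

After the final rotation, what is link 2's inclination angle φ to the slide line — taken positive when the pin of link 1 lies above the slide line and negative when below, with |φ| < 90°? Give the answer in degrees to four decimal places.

geometry: r = 48 mm, L = 130 mm, e = 4 mm; θ starts at 0°
rotate link 1 by +31°: θ ← 0° +31° = 31°
rotate link 1 by -63°: θ ← 31° -63° = -32°
rotate link 1 by -15°: θ ← -32° -15° = -47°
rotate link 1 by +55°: θ ← -47° +55° = 8°
h = r sin θ − e = 6.680309 − 4 = 2.680309
sin φ = h / L = 2.680309 / 130 = 0.02061776
φ = arcsin(0.02061776) = 1.181394°

1.1814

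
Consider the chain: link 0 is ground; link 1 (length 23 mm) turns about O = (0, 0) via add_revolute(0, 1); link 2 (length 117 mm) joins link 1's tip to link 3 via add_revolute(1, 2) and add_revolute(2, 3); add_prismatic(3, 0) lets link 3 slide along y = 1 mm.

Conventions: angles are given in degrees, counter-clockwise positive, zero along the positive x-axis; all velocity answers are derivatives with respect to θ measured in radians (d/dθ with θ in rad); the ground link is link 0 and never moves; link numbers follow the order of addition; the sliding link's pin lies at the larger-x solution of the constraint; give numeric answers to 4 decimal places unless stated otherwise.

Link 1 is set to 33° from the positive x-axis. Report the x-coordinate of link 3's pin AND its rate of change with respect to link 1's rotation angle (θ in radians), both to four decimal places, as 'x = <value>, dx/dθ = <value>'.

geometry: r = 23 mm, L = 117 mm, e = 1 mm
crank pin P = (r cos θ, r sin θ) = (19.289423, 12.526698)
h = r sin θ − e = 12.526698 − 1 = 11.526698
x = r cos θ + √(L² − h²) = 19.289423 + 116.430817 = 135.720240
dx/dθ = −r sin θ − h·r cos θ/√(L² − h²) (θ in radians; h = 11.526698) = -14.436358

x = 135.7202, dx/dθ = -14.4364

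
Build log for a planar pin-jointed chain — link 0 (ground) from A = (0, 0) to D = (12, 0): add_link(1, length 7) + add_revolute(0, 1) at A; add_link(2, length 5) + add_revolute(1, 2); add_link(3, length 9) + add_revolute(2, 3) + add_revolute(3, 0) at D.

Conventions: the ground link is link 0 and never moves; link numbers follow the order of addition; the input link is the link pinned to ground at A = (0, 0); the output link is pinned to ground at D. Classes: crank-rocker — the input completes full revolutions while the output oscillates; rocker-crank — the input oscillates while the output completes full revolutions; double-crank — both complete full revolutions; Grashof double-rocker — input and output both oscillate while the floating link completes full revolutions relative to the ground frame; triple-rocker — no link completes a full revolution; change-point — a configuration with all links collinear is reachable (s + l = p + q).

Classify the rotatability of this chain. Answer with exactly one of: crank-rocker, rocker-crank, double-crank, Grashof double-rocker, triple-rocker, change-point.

lengths: ground=12, input=7, coupler=5, output=9
sorted: s=5 (shortest), l=12 (longest), p+q=16
s + l = 17 vs p + q = 16
s + l > p + q → non-Grashof → no link fully rotates → triple-rocker

triple-rocker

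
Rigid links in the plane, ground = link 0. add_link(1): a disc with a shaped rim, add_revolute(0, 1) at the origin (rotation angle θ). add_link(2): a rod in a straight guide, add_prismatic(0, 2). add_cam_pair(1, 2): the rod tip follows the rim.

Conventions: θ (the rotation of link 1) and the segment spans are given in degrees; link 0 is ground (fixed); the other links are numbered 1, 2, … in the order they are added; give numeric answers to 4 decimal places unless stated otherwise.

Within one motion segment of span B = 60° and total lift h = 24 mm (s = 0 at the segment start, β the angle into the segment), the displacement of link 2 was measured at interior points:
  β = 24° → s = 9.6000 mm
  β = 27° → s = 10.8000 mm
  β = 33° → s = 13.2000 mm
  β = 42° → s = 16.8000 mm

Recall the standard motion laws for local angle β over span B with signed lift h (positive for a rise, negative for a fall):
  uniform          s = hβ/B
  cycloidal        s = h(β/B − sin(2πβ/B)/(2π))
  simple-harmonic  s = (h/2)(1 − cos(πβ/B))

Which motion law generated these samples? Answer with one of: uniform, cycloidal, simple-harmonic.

candidates at β/B = r: uniform s = h·r (linear in β); cycloidal s = h·(r − sin(2πr)/(2π)); simple-harmonic s = (h/2)(1 − cos(πr))
β=24°: printed 9.6000 | uniform 9.6000, cycloidal 7.3548, simple-harmonic 8.2918
β=27°: printed 10.8000 | uniform 10.8000, cycloidal 9.6196, simple-harmonic 10.1228
β=33°: printed 13.2000 | uniform 13.2000, cycloidal 14.3804, simple-harmonic 13.8772
β=42°: printed 16.8000 | uniform 16.8000, cycloidal 20.4328, simple-harmonic 19.0534
only one law matches every sample → uniform

uniform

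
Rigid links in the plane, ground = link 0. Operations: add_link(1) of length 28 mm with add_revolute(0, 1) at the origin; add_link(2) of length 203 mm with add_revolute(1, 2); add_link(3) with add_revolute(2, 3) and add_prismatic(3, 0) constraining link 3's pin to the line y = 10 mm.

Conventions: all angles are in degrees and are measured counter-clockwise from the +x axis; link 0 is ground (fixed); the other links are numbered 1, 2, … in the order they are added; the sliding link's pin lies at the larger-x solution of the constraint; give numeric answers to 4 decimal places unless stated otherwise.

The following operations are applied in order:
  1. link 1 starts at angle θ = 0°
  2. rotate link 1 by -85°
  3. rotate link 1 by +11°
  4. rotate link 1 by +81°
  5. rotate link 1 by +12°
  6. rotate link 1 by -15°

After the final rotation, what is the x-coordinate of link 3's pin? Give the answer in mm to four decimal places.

geometry: r = 28 mm, L = 203 mm, e = 10 mm; θ starts at 0°
rotate link 1 by -85°: θ ← 0° -85° = -85°
rotate link 1 by +11°: θ ← -85° +11° = -74°
rotate link 1 by +81°: θ ← -74° +81° = 7°
rotate link 1 by +12°: θ ← 7° +12° = 19°
rotate link 1 by -15°: θ ← 19° -15° = 4°
crank pin P = (r cos θ, r sin θ) = (27.931793, 1.953181)
h = r sin θ − e = 1.953181 − 10 = -8.046819
x = r cos θ + √(L² − h²) = 27.931793 + 202.840451 = 230.772245

230.7722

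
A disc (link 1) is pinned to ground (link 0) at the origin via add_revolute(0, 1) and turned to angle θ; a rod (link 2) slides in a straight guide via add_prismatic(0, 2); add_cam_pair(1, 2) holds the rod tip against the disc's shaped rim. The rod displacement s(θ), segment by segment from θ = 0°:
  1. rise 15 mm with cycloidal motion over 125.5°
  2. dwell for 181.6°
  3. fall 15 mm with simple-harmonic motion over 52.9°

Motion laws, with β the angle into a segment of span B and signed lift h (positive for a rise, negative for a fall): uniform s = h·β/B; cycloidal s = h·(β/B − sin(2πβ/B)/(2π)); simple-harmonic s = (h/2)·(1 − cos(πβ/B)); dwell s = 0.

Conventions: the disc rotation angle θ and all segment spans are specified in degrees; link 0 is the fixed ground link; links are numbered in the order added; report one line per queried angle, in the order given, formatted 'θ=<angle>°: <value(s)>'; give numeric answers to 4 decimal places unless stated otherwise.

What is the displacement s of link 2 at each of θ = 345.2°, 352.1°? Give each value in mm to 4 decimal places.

segment 1 (0° to 125.5°, cycloidal, h = 15) is passed completely: s = 0.0000 + (15) = 15.0000
segment 2 (125.5° to 307.1°, dwell): s unchanged at 15.0000
θ = 345.2° falls in segment 3 (307.1° to 360°, simple-harmonic, h = -15): β = 345.2 − 307.1 = 38.1°, B = 52.9°; Δs = -15/2·(1 − cos(π·0.7202)) = -12.2848; s = 15.0000 − 12.2848 = 2.7152
θ = 352.1° falls in segment 3 (307.1° to 360°, simple-harmonic, h = -15): β = 352.1 − 307.1 = 45°, B = 52.9°; Δs = -15/2·(1 − cos(π·0.8507)) = -14.1896; s = 15.0000 − 14.1896 = 0.8104

θ=345.2°: 2.7152
θ=352.1°: 0.8104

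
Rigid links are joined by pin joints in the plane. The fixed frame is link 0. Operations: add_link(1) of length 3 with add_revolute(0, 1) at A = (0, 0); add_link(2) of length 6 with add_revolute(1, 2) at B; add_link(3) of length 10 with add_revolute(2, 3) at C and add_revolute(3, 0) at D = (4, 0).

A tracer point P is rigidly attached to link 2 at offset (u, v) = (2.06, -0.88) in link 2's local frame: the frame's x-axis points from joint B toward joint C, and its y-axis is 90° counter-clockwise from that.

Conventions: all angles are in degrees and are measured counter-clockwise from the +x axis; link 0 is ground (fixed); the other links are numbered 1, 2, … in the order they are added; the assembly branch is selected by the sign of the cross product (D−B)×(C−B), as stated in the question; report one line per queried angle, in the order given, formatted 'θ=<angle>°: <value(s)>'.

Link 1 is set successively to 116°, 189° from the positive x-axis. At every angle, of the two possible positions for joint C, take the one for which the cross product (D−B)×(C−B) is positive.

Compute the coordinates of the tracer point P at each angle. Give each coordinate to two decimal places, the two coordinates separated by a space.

A=(0,0), D=(4.00,0)
θ=116°: B = A + 3.00·(cos116°, sin116°) = (-1.3151, 2.6964)
θ=116°: |BD| = 5.9599
θ=116°: circle(B,6.00) ∩ circle(D,10.00): a=-2.3892, h=5.5038
θ=116°:   candidates: C₊=(-0.9558,8.6856) cross=32.802; C₋=(-5.9358,-1.1310) cross=-32.802
θ=116°:   branch + wants cross > 0 → take C=(-0.9558,8.6856) (cross=32.802)
θ=116°: ex = (C−B)/|BC| = (0.0599,0.9982); ey = (-0.9982,0.0599)
θ=116°: P = B + 2.06·ex + -0.88·ey = (-0.3133,4.7000)
θ=189°: B = A + 3.00·(cos189°, sin189°) = (-2.9631, -0.4693)
θ=189°: |BD| = 6.9789
θ=189°: circle(B,6.00) ∩ circle(D,10.00): a=-1.0958, h=5.8991
θ=189°:   candidates: C₊=(-4.4531,5.3427) cross=41.169; C₋=(-3.6597,-6.4287) cross=-41.169
θ=189°:   branch + wants cross > 0 → take C=(-4.4531,5.3427) (cross=41.169)
θ=189°: ex = (C−B)/|BC| = (-0.2483,0.9687); ey = (-0.9687,-0.2483)
θ=189°: P = B + 2.06·ex + -0.88·ey = (-2.6222,1.7447)

θ=116°: -0.31 4.70
θ=189°: -2.62 1.74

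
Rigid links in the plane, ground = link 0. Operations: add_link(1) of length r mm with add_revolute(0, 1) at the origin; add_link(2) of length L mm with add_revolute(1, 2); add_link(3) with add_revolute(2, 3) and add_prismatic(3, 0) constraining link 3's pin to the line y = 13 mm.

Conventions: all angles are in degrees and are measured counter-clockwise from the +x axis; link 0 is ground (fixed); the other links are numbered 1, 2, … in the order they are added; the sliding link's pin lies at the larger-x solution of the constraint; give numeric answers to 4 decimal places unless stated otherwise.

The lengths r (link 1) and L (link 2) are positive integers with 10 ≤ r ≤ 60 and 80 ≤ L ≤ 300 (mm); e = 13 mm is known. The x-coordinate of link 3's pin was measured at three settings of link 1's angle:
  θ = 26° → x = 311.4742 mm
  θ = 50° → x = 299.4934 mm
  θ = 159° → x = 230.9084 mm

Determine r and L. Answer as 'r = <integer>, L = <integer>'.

constraint per measurement: (x − r cos θ)² + (r sin θ − e)² = L²
subtracting the θ₁ and θ₂ equations cancels the r² and L² terms:
r = (x₁² − x₂²) / (2[(x₁cos θ₁ + e sin θ₁) − (x₂cos θ₂ + e sin θ₂)]) = 43.9998 → r = 44
L² = (x₁ − r cos θ₁)² + (r sin θ₁ − e)² = 73983.9789 → L = 272.0000 → L = 272
check at θ₃=159°: x = 230.9084 (printed 230.9084) ✓

r = 44, L = 272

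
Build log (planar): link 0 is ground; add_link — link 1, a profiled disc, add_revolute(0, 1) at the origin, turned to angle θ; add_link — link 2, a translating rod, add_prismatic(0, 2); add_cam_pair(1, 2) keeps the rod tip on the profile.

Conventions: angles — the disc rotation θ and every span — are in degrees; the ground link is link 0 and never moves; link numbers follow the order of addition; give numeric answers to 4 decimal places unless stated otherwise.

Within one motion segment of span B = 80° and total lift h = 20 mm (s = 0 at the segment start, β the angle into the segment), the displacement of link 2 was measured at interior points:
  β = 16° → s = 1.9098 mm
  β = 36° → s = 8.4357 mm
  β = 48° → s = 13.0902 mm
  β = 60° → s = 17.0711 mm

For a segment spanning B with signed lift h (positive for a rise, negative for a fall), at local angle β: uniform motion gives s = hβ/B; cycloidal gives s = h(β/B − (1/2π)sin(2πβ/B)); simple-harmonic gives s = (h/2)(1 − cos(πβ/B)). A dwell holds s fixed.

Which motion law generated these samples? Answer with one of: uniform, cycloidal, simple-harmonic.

candidates at β/B = r: uniform s = h·r (linear in β); cycloidal s = h·(r − sin(2πr)/(2π)); simple-harmonic s = (h/2)(1 − cos(πr))
β=16°: printed 1.9098 | uniform 4.0000, cycloidal 0.9727, simple-harmonic 1.9098
β=36°: printed 8.4357 | uniform 9.0000, cycloidal 8.0164, simple-harmonic 8.4357
β=48°: printed 13.0902 | uniform 12.0000, cycloidal 13.8710, simple-harmonic 13.0902
β=60°: printed 17.0711 | uniform 15.0000, cycloidal 18.1831, simple-harmonic 17.0711
only one law matches every sample → simple-harmonic

simple-harmonic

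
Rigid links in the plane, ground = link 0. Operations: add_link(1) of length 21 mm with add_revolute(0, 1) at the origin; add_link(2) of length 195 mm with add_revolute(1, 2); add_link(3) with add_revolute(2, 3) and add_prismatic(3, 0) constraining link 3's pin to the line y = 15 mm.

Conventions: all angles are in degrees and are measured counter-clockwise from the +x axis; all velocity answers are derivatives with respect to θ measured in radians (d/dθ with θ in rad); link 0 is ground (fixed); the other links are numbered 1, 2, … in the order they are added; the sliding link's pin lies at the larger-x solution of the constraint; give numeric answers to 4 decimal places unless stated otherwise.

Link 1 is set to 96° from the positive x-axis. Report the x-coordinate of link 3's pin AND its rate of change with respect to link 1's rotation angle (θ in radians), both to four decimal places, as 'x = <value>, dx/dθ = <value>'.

geometry: r = 21 mm, L = 195 mm, e = 15 mm
crank pin P = (r cos θ, r sin θ) = (-2.195098, 20.884960)
h = r sin θ − e = 20.884960 − 15 = 5.884960
x = r cos θ + √(L² − h²) = -2.195098 + 194.911178 = 192.716080
dx/dθ = −r sin θ − h·r cos θ/√(L² − h²) (θ in radians; h = 5.884960) = -20.818683

x = 192.7161, dx/dθ = -20.8187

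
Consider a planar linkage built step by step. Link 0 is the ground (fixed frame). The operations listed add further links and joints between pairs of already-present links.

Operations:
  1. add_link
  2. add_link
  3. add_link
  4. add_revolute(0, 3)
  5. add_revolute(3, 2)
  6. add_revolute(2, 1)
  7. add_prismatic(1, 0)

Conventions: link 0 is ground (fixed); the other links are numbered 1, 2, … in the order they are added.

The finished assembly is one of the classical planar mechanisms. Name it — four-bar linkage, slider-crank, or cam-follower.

links: 4 (incl. ground); joints: 3 revolute, 1 prismatic, 0 higher (cam) pair, forming one closed loop
4 links, 3 revolutes + 1 prismatic in one loop → slider-crank

slider-crank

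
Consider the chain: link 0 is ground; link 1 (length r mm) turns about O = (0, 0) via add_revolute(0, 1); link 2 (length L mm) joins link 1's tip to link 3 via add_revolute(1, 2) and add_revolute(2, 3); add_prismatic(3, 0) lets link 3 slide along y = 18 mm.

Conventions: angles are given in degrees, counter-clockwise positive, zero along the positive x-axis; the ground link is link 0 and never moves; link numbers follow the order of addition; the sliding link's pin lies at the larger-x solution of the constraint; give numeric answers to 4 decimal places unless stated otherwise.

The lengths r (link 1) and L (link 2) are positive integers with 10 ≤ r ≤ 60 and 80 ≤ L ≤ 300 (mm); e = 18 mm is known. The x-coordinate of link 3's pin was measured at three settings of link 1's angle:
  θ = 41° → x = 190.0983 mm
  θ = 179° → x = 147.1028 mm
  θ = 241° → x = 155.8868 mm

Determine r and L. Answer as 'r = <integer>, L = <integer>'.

constraint per measurement: (x − r cos θ)² + (r sin θ − e)² = L²
subtracting the θ₁ and θ₂ equations cancels the r² and L² terms:
r = (x₁² − x₂²) / (2[(x₁cos θ₁ + e sin θ₁) − (x₂cos θ₂ + e sin θ₂)]) = 24.0000 → r = 24
L² = (x₁ − r cos θ₁)² + (r sin θ₁ − e)² = 29584.0163 → L = 172.0000 → L = 172
check at θ₃=241°: x = 155.8868 (printed 155.8868) ✓

r = 24, L = 172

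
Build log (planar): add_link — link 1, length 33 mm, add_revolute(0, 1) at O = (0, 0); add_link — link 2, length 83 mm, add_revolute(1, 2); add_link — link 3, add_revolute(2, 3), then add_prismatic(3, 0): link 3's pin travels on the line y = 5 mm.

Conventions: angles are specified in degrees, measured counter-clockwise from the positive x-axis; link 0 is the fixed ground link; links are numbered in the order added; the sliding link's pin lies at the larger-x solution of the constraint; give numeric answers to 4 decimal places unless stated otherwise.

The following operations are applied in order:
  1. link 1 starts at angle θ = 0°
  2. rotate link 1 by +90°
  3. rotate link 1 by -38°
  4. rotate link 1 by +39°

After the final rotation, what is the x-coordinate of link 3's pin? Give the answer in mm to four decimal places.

geometry: r = 33 mm, L = 83 mm, e = 5 mm; θ starts at 0°
rotate link 1 by +90°: θ ← 0° +90° = 90°
rotate link 1 by -38°: θ ← 90° -38° = 52°
rotate link 1 by +39°: θ ← 52° +39° = 91°
crank pin P = (r cos θ, r sin θ) = (-0.575929, 32.994974)
h = r sin θ − e = 32.994974 − 5 = 27.994974
x = r cos θ + √(L² − h²) = -0.575929 + 78.136300 = 77.560371

77.5604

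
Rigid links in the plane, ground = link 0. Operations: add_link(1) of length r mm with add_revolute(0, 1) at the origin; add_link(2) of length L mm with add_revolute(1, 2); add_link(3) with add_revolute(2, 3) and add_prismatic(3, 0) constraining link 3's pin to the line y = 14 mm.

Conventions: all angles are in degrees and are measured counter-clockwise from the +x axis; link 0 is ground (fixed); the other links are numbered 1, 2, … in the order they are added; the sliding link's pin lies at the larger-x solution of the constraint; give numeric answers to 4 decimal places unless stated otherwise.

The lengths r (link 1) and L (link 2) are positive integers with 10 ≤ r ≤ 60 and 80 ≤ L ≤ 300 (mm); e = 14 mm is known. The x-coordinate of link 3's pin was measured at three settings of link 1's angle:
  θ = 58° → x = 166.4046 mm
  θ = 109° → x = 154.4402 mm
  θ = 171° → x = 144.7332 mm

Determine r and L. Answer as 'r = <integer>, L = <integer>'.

constraint per measurement: (x − r cos θ)² + (r sin θ − e)² = L²
subtracting the θ₁ and θ₂ equations cancels the r² and L² terms:
r = (x₁² − x₂²) / (2[(x₁cos θ₁ + e sin θ₁) − (x₂cos θ₂ + e sin θ₂)]) = 14.0000 → r = 14
L² = (x₁ − r cos θ₁)² + (r sin θ₁ − e)² = 25280.9880 → L = 159.0000 → L = 159
check at θ₃=171°: x = 144.7332 (printed 144.7332) ✓

r = 14, L = 159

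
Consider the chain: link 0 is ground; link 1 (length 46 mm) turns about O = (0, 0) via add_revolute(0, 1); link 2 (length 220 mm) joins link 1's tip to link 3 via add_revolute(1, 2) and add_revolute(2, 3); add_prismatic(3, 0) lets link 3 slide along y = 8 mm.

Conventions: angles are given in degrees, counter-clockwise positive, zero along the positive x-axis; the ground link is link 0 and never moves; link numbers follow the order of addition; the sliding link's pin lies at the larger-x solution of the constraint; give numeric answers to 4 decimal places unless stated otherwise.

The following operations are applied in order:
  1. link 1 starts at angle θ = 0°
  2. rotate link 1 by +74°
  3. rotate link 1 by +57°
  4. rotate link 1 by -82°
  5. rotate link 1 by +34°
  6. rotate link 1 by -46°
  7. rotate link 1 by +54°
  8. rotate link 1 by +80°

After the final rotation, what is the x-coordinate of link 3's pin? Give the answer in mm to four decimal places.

geometry: r = 46 mm, L = 220 mm, e = 8 mm; θ starts at 0°
rotate link 1 by +74°: θ ← 0° +74° = 74°
rotate link 1 by +57°: θ ← 74° +57° = 131°
rotate link 1 by -82°: θ ← 131° -82° = 49°
rotate link 1 by +34°: θ ← 49° +34° = 83°
rotate link 1 by -46°: θ ← 83° -46° = 37°
rotate link 1 by +54°: θ ← 37° +54° = 91°
rotate link 1 by +80°: θ ← 91° +80° = 171°
crank pin P = (r cos θ, r sin θ) = (-45.433664, 7.195985)
h = r sin θ − e = 7.195985 − 8 = -0.804015
x = r cos θ + √(L² − h²) = -45.433664 + 219.998531 = 174.564867

174.5649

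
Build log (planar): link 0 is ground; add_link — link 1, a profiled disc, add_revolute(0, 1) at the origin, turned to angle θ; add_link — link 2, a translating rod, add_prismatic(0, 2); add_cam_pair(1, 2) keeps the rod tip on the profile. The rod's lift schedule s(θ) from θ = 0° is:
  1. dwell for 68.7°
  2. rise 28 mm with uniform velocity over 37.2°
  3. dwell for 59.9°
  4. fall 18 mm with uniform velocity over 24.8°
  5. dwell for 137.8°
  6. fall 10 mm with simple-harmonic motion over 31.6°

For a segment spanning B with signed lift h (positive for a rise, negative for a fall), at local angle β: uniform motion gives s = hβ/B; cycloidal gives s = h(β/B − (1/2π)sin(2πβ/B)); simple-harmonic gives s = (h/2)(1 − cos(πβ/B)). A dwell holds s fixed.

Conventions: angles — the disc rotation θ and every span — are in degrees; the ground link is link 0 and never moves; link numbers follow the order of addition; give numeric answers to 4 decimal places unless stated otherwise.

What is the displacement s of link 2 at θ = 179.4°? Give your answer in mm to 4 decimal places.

seg 1 [0°–68.7°] dwell: s stays 0.0000
seg 2 [68.7°–105.9°] uniform, h=28: full span → s += 28 → s = 28.0000
seg 3 [105.9°–165.8°] dwell: s stays 28.0000
seg 4 [165.8°–190.6°] uniform, h=-18: θ=179.4° here. β=13.6, B=24.8. -18·13.6/24.8 = -9.8710 → s = 18.1290

18.1290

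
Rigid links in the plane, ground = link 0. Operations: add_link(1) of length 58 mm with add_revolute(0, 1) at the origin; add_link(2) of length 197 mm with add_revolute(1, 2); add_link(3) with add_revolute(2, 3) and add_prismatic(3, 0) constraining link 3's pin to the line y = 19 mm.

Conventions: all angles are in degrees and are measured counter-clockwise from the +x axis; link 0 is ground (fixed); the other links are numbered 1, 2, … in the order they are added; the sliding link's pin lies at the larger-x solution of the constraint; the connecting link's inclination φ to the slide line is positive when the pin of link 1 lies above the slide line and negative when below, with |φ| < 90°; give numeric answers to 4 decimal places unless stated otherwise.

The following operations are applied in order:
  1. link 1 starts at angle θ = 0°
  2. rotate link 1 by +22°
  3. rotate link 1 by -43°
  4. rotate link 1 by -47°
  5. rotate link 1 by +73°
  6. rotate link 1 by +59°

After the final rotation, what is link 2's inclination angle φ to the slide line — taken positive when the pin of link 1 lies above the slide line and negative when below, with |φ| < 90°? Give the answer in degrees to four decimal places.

geometry: r = 58 mm, L = 197 mm, e = 19 mm; θ starts at 0°
rotate link 1 by +22°: θ ← 0° +22° = 22°
rotate link 1 by -43°: θ ← 22° -43° = -21°
rotate link 1 by -47°: θ ← -21° -47° = -68°
rotate link 1 by +73°: θ ← -68° +73° = 5°
rotate link 1 by +59°: θ ← 5° +59° = 64°
h = r sin θ − e = 52.130055 − 19 = 33.130055
sin φ = h / L = 33.130055 / 197 = 0.16817287
φ = arcsin(0.16817287) = 9.681603°

9.6816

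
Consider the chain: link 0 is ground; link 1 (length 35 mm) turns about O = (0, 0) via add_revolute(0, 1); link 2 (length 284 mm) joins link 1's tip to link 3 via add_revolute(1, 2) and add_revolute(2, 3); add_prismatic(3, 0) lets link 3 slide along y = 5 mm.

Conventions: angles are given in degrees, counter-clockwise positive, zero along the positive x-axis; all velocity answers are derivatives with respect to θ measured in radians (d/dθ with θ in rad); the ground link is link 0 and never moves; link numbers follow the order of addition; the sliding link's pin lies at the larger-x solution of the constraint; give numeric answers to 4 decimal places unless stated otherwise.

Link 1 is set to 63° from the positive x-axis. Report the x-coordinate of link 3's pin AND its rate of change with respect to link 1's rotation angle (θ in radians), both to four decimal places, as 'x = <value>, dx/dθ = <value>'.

geometry: r = 35 mm, L = 284 mm, e = 5 mm
crank pin P = (r cos θ, r sin θ) = (15.889667, 31.185228)
h = r sin θ − e = 31.185228 − 5 = 26.185228
x = r cos θ + √(L² − h²) = 15.889667 + 282.790265 = 298.679932
dx/dθ = −r sin θ − h·r cos θ/√(L² − h²) (θ in radians; h = 26.185228) = -32.656547

x = 298.6799, dx/dθ = -32.6565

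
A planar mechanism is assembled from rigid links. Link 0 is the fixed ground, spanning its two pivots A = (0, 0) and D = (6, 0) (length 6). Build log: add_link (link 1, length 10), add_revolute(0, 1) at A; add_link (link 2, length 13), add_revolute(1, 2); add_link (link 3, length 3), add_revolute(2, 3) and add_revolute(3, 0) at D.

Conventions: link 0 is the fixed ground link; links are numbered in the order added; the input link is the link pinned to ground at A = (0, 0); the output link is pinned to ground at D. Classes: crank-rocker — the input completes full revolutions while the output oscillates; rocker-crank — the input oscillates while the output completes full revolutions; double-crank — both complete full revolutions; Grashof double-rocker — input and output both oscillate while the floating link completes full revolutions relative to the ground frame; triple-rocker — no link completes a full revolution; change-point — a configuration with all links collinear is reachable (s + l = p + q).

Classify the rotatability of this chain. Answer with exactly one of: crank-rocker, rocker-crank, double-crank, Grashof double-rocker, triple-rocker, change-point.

lengths: ground=6, input=10, coupler=13, output=3
sorted: s=3 (shortest), l=13 (longest), p+q=16
s + l = 16 vs p + q = 16
s + l = p + q → change-point (collinear configuration reachable)

change-point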